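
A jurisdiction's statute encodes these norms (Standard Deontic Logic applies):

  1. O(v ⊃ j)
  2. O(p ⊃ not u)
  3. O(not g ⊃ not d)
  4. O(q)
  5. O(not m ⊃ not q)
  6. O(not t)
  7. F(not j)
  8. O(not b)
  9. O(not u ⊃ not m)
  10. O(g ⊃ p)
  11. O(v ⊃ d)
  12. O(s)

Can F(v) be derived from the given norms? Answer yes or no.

From premise 4 we have O(q).
Premise 5 is O(not m ⊃ not q); contrapositively O(q ⊃ m). Since O(q) holds, K gives O(m).
Premise 9 is O(not u ⊃ not m); contrapositively O(m ⊃ u). Since O(m) holds, K gives O(u).
Premise 2, O(p ⊃ not u), contraposes to O(u ⊃ not p); with O(u) we get O(not p).
Premise 10, O(g ⊃ p), contraposes to O(not p ⊃ not g); with O(not p) we get O(not g).
From O(not g) and premise 3, O(not g ⊃ not d), we obtain O(not d).
Premise 11, O(v ⊃ d), contraposes to O(not d ⊃ not v); with O(not d) we get O(not v).
Premises 1, 6, 7, 8, 12 do not contribute to this derivation.
So O(not v) holds, i.e. F(v). The claim follows.

Yes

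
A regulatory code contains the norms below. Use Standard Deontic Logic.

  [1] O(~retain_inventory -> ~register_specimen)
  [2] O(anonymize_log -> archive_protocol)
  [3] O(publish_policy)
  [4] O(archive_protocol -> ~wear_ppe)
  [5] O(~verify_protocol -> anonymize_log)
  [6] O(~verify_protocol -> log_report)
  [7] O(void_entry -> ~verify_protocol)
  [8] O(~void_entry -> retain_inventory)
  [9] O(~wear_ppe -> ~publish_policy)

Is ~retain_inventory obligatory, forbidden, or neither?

Forbidden

From premise 3 we have O(publish_policy).
The contrapositive of premise 9 (O(~wear_ppe -> ~publish_policy)) is O(publish_policy -> wear_ppe), and O(publish_policy) is already established, so O(wear_ppe).
Premise 4, O(archive_protocol -> ~wear_ppe), contraposes to O(wear_ppe -> ~archive_protocol); with O(wear_ppe) we get O(~archive_protocol).
Premise 2, O(anonymize_log -> archive_protocol), contraposes to O(~archive_protocol -> ~anonymize_log); with O(~archive_protocol) we get O(~anonymize_log).
Premise 5, O(~verify_protocol -> anonymize_log), contraposes to O(~anonymize_log -> verify_protocol); with O(~anonymize_log) we get O(verify_protocol).
Premise 7, O(void_entry -> ~verify_protocol), contraposes to O(verify_protocol -> ~void_entry); with O(verify_protocol) we get O(~void_entry).
From O(~void_entry) and premise 8, O(~void_entry -> retain_inventory), we obtain O(retain_inventory).
Premises 1, 6 do not contribute to this derivation.
Thus O(retain_inventory), which is F(~retain_inventory): ~retain_inventory is forbidden.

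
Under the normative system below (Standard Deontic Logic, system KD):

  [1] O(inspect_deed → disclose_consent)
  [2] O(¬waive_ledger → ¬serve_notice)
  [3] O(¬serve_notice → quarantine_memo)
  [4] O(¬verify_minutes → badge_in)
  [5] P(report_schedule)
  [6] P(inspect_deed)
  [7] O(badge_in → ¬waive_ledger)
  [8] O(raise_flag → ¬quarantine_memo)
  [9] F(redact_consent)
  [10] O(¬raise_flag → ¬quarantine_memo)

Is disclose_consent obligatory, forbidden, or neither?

Premise 1 is O(inspect_deed → disclose_consent), but O(inspect_deed) is not derivable from the premises (the permission P(inspect_deed) asserts only ¬O(¬inspect_deed), not O(inspect_deed)), so it does not yield O(disclose_consent).
No premise or chain of K-axiom applications forces O(disclose_consent), and none forces O(¬disclose_consent). So disclose_consent is neither obligatory nor forbidden under these norms.

Neither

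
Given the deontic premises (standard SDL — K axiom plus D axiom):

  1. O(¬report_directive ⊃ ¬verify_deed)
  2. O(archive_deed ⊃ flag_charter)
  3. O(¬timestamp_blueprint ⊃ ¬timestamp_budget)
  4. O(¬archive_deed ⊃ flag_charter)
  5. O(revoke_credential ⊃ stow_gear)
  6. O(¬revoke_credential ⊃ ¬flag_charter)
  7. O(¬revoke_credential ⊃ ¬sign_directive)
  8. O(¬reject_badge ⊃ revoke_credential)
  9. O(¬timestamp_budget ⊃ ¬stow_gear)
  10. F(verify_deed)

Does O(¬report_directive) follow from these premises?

Premise 1 is O(¬report_directive ⊃ ¬verify_deed); even if O(¬verify_deed) held, inferring O(¬report_directive) would be affirming the consequent — invalid.
No other premise forces O(¬report_directive). An ideal world satisfying every premise can still have ¬report_directive false, so O(¬report_directive) is not derivable.

No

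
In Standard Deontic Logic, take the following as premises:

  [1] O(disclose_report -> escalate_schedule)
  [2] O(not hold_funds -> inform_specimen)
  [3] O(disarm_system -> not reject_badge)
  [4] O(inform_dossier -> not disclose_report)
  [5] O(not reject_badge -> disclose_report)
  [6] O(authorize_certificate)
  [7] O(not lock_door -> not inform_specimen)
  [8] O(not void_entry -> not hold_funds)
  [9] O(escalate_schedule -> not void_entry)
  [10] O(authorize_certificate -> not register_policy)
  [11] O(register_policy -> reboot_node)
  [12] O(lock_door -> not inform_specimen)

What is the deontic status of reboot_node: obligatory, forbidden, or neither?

Premise 11 is O(register_policy -> reboot_node), but O(register_policy) is not derivable from the premises, so it does not yield O(reboot_node).
No premise or chain of K-axiom applications forces O(reboot_node), and none forces O(not reboot_node). So reboot_node is neither obligatory nor forbidden under these norms.

Neither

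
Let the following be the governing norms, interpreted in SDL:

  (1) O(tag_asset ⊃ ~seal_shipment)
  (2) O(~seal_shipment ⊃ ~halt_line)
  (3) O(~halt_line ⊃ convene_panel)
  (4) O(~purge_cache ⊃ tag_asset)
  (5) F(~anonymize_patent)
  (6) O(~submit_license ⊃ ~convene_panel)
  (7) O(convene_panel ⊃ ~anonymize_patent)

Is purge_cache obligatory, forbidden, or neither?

Premise 5 is F(~anonymize_patent), i.e. O(anonymize_patent).
Premise 7 is O(convene_panel ⊃ ~anonymize_patent); contrapositively O(anonymize_patent ⊃ ~convene_panel). Since O(anonymize_patent) holds, K gives O(~convene_panel).
The contrapositive of premise 3 (O(~halt_line ⊃ convene_panel)) is O(~convene_panel ⊃ halt_line), and O(~convene_panel) is already established, so O(halt_line).
Premise 2 is O(~seal_shipment ⊃ ~halt_line); contrapositively O(halt_line ⊃ seal_shipment). Since O(halt_line) holds, K gives O(seal_shipment).
Premise 1 is O(tag_asset ⊃ ~seal_shipment); contrapositively O(seal_shipment ⊃ ~tag_asset). Since O(seal_shipment) holds, K gives O(~tag_asset).
The contrapositive of premise 4 (O(~purge_cache ⊃ tag_asset)) is O(~tag_asset ⊃ purge_cache), and O(~tag_asset) is already established, so O(purge_cache).
Premise 6 does not contribute to this derivation.
Hence purge_cache is obligatory.

Obligatory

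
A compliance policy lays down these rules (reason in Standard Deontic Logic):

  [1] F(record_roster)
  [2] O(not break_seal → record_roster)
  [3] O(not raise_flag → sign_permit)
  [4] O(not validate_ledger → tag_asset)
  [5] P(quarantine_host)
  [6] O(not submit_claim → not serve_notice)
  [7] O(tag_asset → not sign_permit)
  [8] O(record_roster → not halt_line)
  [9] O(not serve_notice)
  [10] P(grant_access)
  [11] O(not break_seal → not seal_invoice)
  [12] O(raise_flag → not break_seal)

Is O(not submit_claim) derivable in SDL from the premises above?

No

Premise 6 is O(not submit_claim → not serve_notice); even if O(not serve_notice) held, inferring O(not submit_claim) would be affirming the consequent — invalid.
No other premise forces O(not submit_claim). An ideal world satisfying every premise can still have not submit_claim false, so O(not submit_claim) is not derivable.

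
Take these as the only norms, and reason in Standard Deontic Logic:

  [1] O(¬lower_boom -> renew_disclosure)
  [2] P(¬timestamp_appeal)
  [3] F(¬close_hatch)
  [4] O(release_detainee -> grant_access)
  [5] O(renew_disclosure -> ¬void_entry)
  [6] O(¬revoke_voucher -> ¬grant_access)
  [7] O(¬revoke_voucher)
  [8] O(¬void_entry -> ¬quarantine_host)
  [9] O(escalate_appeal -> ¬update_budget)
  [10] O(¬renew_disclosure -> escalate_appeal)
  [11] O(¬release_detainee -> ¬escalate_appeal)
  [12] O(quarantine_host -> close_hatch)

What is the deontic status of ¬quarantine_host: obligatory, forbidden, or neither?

From premise 7 we have O(¬revoke_voucher).
Premise 6 is O(¬revoke_voucher -> ¬grant_access); since O(¬revoke_voucher), deontic closure gives O(¬grant_access).
The contrapositive of premise 4 (O(release_detainee -> grant_access)) is O(¬grant_access -> ¬release_detainee), and O(¬grant_access) is already established, so O(¬release_detainee).
Applying K to premise 11 (O(¬release_detainee -> ¬escalate_appeal)) and O(¬release_detainee) yields O(¬escalate_appeal).
The contrapositive of premise 10 (O(¬renew_disclosure -> escalate_appeal)) is O(¬escalate_appeal -> renew_disclosure), and O(¬escalate_appeal) is already established, so O(renew_disclosure).
Premise 5 is O(renew_disclosure -> ¬void_entry); since O(renew_disclosure), deontic closure gives O(¬void_entry).
Applying K to premise 8 (O(¬void_entry -> ¬quarantine_host)) and O(¬void_entry) yields O(¬quarantine_host).
Premises 1, 2, 3, 9, 12 do not contribute to this derivation.
Hence ¬quarantine_host is obligatory.

Obligatory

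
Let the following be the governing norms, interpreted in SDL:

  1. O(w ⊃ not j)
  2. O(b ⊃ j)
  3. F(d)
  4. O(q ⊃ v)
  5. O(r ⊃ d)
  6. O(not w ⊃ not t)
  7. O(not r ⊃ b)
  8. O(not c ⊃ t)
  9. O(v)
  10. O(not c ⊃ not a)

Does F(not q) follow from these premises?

Premise 4 is O(q ⊃ v); even if O(v) held, inferring O(q) would be affirming the consequent — invalid.
No other premise forces O(q). An ideal world satisfying every premise can still have not q true, so F(not q) is not derivable.

No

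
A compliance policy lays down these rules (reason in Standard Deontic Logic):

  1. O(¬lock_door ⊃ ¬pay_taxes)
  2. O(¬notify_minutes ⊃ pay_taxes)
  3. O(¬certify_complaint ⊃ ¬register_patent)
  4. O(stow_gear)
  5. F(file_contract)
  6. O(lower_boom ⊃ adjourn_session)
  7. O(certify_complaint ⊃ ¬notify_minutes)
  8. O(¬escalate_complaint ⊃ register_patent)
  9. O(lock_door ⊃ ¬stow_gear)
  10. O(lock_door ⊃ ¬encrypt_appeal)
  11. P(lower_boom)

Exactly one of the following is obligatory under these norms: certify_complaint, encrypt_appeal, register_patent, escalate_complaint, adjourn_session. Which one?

escalate_complaint

From premise 4 we have O(stow_gear).
Premise 9 is O(lock_door ⊃ ¬stow_gear); contrapositively O(stow_gear ⊃ ¬lock_door). Since O(stow_gear) holds, K gives O(¬lock_door).
From O(¬lock_door) and premise 1, O(¬lock_door ⊃ ¬pay_taxes), we obtain O(¬pay_taxes).
Premise 2, O(¬notify_minutes ⊃ pay_taxes), contraposes to O(¬pay_taxes ⊃ notify_minutes); with O(¬pay_taxes) we get O(notify_minutes).
Premise 7 is O(certify_complaint ⊃ ¬notify_minutes); contrapositively O(notify_minutes ⊃ ¬certify_complaint). Since O(notify_minutes) holds, K gives O(¬certify_complaint).
With premise 3, O(¬certify_complaint ⊃ ¬register_patent), the K-axiom yields O(¬register_patent).
Premise 8 is O(¬escalate_complaint ⊃ register_patent); contrapositively O(¬register_patent ⊃ escalate_complaint). Since O(¬register_patent) holds, K gives O(escalate_complaint).
So O(escalate_complaint) holds — escalate_complaint is obligatory. None of the other listed options is made obligatory by any chain of premises.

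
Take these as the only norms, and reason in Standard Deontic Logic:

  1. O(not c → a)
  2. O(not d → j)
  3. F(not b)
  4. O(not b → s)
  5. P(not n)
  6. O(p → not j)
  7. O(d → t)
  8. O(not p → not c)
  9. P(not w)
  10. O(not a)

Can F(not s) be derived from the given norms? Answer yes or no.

Premise 4 is O(not b → s), but O(not b) is not derivable from the premises, so it does not yield O(s).
No other premise forces O(s). An ideal world satisfying every premise can still have not s true, so F(not s) is not derivable.

No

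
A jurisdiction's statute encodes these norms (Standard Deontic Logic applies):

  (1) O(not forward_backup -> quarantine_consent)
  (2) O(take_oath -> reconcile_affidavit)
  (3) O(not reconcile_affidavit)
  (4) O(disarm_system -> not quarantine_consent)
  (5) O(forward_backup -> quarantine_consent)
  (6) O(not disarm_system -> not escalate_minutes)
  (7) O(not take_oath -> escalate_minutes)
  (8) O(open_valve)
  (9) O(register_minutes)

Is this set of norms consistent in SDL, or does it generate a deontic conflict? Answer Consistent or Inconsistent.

Premises 5 and 1 are O(forward_backup -> quarantine_consent) and O(not forward_backup -> quarantine_consent); every ideal world satisfies forward_backup or not forward_backup, so in either case quarantine_consent holds — hence O(quarantine_consent).
The contrapositive of premise 4 (O(disarm_system -> not quarantine_consent)) is O(quarantine_consent -> not disarm_system), and O(quarantine_consent) is already established, so O(not disarm_system).
With premise 6, O(not disarm_system -> not escalate_minutes), the K-axiom yields O(not escalate_minutes).
The contrapositive of premise 7 (O(not take_oath -> escalate_minutes)) is O(not escalate_minutes -> take_oath), and O(not escalate_minutes) is already established, so O(take_oath).
Premise 2 is O(take_oath -> reconcile_affidavit); since O(take_oath), deontic closure gives O(reconcile_affidavit).
But premise 3 directly asserts O(not reconcile_affidavit).
We now have both O(reconcile_affidavit) and O(not reconcile_affidavit) — reconcile_affidavit is simultaneously obligatory and forbidden, violating the D-axiom.

Inconsistent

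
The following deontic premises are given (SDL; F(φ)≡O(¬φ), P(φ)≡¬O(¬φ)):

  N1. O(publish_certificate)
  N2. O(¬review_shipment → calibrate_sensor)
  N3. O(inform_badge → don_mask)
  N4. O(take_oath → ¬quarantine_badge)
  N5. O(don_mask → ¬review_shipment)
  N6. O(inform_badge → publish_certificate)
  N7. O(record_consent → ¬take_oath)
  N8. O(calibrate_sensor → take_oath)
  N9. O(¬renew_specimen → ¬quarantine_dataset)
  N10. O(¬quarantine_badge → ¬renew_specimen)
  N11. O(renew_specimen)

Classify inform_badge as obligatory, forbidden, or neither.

Premise 11 states O(renew_specimen) outright.
The contrapositive of premise 10 (O(¬quarantine_badge → ¬renew_specimen)) is O(renew_specimen → quarantine_badge), and O(renew_specimen) is already established, so O(quarantine_badge).
Premise 4, O(take_oath → ¬quarantine_badge), contraposes to O(quarantine_badge → ¬take_oath); with O(quarantine_badge) we get O(¬take_oath).
Premise 8, O(calibrate_sensor → take_oath), contraposes to O(¬take_oath → ¬calibrate_sensor); with O(¬take_oath) we get O(¬calibrate_sensor).
The contrapositive of premise 2 (O(¬review_shipment → calibrate_sensor)) is O(¬calibrate_sensor → review_shipment), and O(¬calibrate_sensor) is already established, so O(review_shipment).
Premise 5, O(don_mask → ¬review_shipment), contraposes to O(review_shipment → ¬don_mask); with O(review_shipment) we get O(¬don_mask).
Premise 3 is O(inform_badge → don_mask); contrapositively O(¬don_mask → ¬inform_badge). Since O(¬don_mask) holds, K gives O(¬inform_badge).
Premises 1, 6, 7, 9 do not contribute to this derivation.
Thus O(¬inform_badge), which is F(inform_badge): inform_badge is forbidden.

Forbidden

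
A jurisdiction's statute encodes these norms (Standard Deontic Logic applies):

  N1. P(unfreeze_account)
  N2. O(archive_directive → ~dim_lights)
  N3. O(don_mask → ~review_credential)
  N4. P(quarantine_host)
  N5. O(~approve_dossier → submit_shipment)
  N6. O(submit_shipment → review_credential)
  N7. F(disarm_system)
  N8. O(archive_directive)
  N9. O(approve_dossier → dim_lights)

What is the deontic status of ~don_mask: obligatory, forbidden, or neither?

Obligatory

From premise 8 we have O(archive_directive).
From O(archive_directive) and premise 2, O(archive_directive → ~dim_lights), we obtain O(~dim_lights).
Premise 9, O(approve_dossier → dim_lights), contraposes to O(~dim_lights → ~approve_dossier); with O(~dim_lights) we get O(~approve_dossier).
Applying K to premise 5 (O(~approve_dossier → submit_shipment)) and O(~approve_dossier) yields O(submit_shipment).
With premise 6, O(submit_shipment → review_credential), the K-axiom yields O(review_credential).
The contrapositive of premise 3 (O(don_mask → ~review_credential)) is O(review_credential → ~don_mask), and O(review_credential) is already established, so O(~don_mask).
Premises 1, 4, 7 do not contribute to this derivation.
Hence ~don_mask is obligatory.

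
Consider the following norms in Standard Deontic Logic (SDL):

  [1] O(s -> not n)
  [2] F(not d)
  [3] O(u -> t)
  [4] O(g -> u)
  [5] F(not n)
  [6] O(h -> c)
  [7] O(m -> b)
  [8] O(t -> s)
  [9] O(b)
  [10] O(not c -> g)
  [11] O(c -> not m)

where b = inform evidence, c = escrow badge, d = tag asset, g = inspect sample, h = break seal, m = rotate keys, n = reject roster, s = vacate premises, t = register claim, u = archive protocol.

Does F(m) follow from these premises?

Yes

Premise 5, F(not n), is equivalent to O(n).
Premise 1, O(s -> not n), contraposes to O(n -> not s); with O(n) we get O(not s).
Premise 8 is O(t -> s); contrapositively O(not s -> not t). Since O(not s) holds, K gives O(not t).
The contrapositive of premise 3 (O(u -> t)) is O(not t -> not u), and O(not t) is already established, so O(not u).
Premise 4 is O(g -> u); contrapositively O(not u -> not g). Since O(not u) holds, K gives O(not g).
Premise 10, O(not c -> g), contraposes to O(not g -> c); with O(not g) we get O(c).
From O(c) and premise 11, O(c -> not m), we obtain O(not m).
Premises 2, 6, 7, 9 do not contribute to this derivation.
So O(not m) holds, i.e. F(m). The claim follows.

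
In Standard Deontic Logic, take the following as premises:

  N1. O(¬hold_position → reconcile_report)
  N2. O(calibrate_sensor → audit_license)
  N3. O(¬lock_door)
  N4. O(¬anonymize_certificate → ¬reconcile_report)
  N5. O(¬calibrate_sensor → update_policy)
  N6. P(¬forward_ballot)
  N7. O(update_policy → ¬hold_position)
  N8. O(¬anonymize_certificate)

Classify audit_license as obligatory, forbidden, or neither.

From premise 8 we have O(¬anonymize_certificate).
From O(¬anonymize_certificate) and premise 4, O(¬anonymize_certificate → ¬reconcile_report), we obtain O(¬reconcile_report).
The contrapositive of premise 1 (O(¬hold_position → reconcile_report)) is O(¬reconcile_report → hold_position), and O(¬reconcile_report) is already established, so O(hold_position).
Premise 7, O(update_policy → ¬hold_position), contraposes to O(hold_position → ¬update_policy); with O(hold_position) we get O(¬update_policy).
Premise 5, O(¬calibrate_sensor → update_policy), contraposes to O(¬update_policy → calibrate_sensor); with O(¬update_policy) we get O(calibrate_sensor).
From O(calibrate_sensor) and premise 2, O(calibrate_sensor → audit_license), we obtain O(audit_license).
Premises 3, 6 do not contribute to this derivation.
Hence audit_license is obligatory.

Obligatory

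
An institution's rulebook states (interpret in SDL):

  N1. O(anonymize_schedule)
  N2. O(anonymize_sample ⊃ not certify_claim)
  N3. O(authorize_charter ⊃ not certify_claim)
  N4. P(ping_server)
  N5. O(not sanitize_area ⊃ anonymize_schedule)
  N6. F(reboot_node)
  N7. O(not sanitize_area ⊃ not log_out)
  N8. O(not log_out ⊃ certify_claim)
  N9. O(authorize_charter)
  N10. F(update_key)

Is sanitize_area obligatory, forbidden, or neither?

Premise 9 states O(authorize_charter) outright.
From O(authorize_charter) and premise 3, O(authorize_charter ⊃ not certify_claim), we obtain O(not certify_claim).
Premise 8 is O(not log_out ⊃ certify_claim); contrapositively O(not certify_claim ⊃ log_out). Since O(not certify_claim) holds, K gives O(log_out).
Premise 7 is O(not sanitize_area ⊃ not log_out); contrapositively O(log_out ⊃ sanitize_area). Since O(log_out) holds, K gives O(sanitize_area).
Premises 1, 2, 4, 5, 6, 10 do not contribute to this derivation.
Hence sanitize_area is obligatory.

Obligatory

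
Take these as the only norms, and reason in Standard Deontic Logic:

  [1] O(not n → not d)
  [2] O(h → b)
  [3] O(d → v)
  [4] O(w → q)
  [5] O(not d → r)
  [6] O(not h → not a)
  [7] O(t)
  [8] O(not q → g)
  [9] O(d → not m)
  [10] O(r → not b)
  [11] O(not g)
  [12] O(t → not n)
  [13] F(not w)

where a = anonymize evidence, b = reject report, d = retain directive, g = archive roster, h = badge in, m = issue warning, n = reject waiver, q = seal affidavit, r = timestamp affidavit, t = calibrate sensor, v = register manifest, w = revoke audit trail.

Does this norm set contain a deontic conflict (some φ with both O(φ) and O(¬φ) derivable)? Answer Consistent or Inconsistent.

Premise 8 is O(not q → g), but O(not q) is not derivable from the premises, so it does not yield O(g).
So O(g) is not derivable, and the apparent clash with O(not g) does not arise.
A world satisfying every obligation exists (e.g. a=false, b=false, d=false, g=false, h=false, m=false, n=false, q=true, r=true, t=true, v=false, w=true); no atom is both obligatory and forbidden, so the set is consistent.

Consistent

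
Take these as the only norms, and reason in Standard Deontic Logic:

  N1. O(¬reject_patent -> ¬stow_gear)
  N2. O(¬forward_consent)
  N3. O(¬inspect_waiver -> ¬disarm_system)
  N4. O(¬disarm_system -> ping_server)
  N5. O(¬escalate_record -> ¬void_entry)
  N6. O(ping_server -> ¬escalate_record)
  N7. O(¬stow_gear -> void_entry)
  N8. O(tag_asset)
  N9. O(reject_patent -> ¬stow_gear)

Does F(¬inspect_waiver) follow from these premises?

Premises 1 and 9 cover both cases: O(¬reject_patent -> ¬stow_gear) and O(reject_patent -> ¬stow_gear). Since ¬reject_patent ∨ reject_patent is a tautology, O(¬stow_gear) follows.
From O(¬stow_gear) and premise 7, O(¬stow_gear -> void_entry), we obtain O(void_entry).
Premise 5, O(¬escalate_record -> ¬void_entry), contraposes to O(void_entry -> escalate_record); with O(void_entry) we get O(escalate_record).
The contrapositive of premise 6 (O(ping_server -> ¬escalate_record)) is O(escalate_record -> ¬ping_server), and O(escalate_record) is already established, so O(¬ping_server).
Premise 4, O(¬disarm_system -> ping_server), contraposes to O(¬ping_server -> disarm_system); with O(¬ping_server) we get O(disarm_system).
The contrapositive of premise 3 (O(¬inspect_waiver -> ¬disarm_system)) is O(disarm_system -> inspect_waiver), and O(disarm_system) is already established, so O(inspect_waiver).
Premises 2, 8 do not contribute to this derivation.
So O(inspect_waiver) holds, i.e. F(¬inspect_waiver). The claim follows.

Yes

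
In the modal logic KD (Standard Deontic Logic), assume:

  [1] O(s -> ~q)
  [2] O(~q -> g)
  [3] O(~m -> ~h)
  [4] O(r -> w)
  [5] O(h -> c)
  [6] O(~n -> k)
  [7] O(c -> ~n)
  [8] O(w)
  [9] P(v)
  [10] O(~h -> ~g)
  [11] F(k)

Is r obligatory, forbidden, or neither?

Neither

Premise 4 is O(r -> w); even if O(w) held, inferring O(r) would be affirming the consequent — invalid.
No premise or chain of K-axiom applications forces O(r), and none forces O(~r). So r is neither obligatory nor forbidden under these norms.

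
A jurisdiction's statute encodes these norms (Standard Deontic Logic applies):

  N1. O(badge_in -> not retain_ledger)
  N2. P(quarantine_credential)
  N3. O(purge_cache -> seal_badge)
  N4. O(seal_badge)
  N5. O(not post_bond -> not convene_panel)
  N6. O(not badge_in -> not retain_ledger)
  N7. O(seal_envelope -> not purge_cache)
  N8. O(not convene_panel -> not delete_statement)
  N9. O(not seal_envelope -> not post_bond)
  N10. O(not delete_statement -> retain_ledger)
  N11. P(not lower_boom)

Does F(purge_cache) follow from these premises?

Yes

Premises 1 and 6 are O(badge_in -> not retain_ledger) and O(not badge_in -> not retain_ledger); every ideal world satisfies badge_in or not badge_in, so in either case not retain_ledger holds — hence O(not retain_ledger).
Premise 10, O(not delete_statement -> retain_ledger), contraposes to O(not retain_ledger -> delete_statement); with O(not retain_ledger) we get O(delete_statement).
Premise 8 is O(not convene_panel -> not delete_statement); contrapositively O(delete_statement -> convene_panel). Since O(delete_statement) holds, K gives O(convene_panel).
Premise 5 is O(not post_bond -> not convene_panel); contrapositively O(convene_panel -> post_bond). Since O(convene_panel) holds, K gives O(post_bond).
Premise 9, O(not seal_envelope -> not post_bond), contraposes to O(post_bond -> seal_envelope); with O(post_bond) we get O(seal_envelope).
Applying K to premise 7 (O(seal_envelope -> not purge_cache)) and O(seal_envelope) yields O(not purge_cache).
Premises 2, 3, 4, 11 do not contribute to this derivation.
So O(not purge_cache) holds, i.e. F(purge_cache). The claim follows.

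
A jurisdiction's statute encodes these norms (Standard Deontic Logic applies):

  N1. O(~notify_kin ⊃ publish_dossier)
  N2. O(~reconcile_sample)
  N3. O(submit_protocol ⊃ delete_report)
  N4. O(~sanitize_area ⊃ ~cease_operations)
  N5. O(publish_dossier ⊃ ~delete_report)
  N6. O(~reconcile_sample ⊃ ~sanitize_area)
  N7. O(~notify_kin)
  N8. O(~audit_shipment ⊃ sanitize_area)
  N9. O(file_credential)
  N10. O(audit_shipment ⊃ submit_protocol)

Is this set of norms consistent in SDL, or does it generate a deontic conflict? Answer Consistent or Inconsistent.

Inconsistent

Premise 7 states O(~notify_kin) outright.
With premise 1, O(~notify_kin ⊃ publish_dossier), the K-axiom yields O(publish_dossier).
Applying K to premise 5 (O(publish_dossier ⊃ ~delete_report)) and O(publish_dossier) yields O(~delete_report).
Premise 3 is O(submit_protocol ⊃ delete_report); contrapositively O(~delete_report ⊃ ~submit_protocol). Since O(~delete_report) holds, K gives O(~submit_protocol).
The contrapositive of premise 10 (O(audit_shipment ⊃ submit_protocol)) is O(~submit_protocol ⊃ ~audit_shipment), and O(~submit_protocol) is already established, so O(~audit_shipment).
Premise 8 is O(~audit_shipment ⊃ sanitize_area); since O(~audit_shipment), deontic closure gives O(sanitize_area).
Premise 6 is O(~reconcile_sample ⊃ ~sanitize_area); contrapositively O(sanitize_area ⊃ reconcile_sample). Since O(sanitize_area) holds, K gives O(reconcile_sample).
But premise 2 directly asserts O(~reconcile_sample).
We now have both O(reconcile_sample) and O(~reconcile_sample) — reconcile_sample is simultaneously obligatory and forbidden, violating the D-axiom.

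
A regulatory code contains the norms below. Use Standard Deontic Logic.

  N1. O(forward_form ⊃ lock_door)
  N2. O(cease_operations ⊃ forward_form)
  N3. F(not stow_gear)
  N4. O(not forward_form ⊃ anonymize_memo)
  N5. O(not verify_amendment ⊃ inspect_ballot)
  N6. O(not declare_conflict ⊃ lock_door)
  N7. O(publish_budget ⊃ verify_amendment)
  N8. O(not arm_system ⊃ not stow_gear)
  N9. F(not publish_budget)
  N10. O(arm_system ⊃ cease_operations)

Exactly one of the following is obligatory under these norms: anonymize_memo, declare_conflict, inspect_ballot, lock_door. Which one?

F(not stow_gear) at premise 3 means O(stow_gear).
Premise 8 is O(not arm_system ⊃ not stow_gear); contrapositively O(stow_gear ⊃ arm_system). Since O(stow_gear) holds, K gives O(arm_system).
From O(arm_system) and premise 10, O(arm_system ⊃ cease_operations), we obtain O(cease_operations).
Applying K to premise 2 (O(cease_operations ⊃ forward_form)) and O(cease_operations) yields O(forward_form).
From O(forward_form) and premise 1, O(forward_form ⊃ lock_door), we obtain O(lock_door).
So O(lock_door) holds — lock_door is obligatory. None of the other listed options is made obligatory by any chain of premises.

lock_door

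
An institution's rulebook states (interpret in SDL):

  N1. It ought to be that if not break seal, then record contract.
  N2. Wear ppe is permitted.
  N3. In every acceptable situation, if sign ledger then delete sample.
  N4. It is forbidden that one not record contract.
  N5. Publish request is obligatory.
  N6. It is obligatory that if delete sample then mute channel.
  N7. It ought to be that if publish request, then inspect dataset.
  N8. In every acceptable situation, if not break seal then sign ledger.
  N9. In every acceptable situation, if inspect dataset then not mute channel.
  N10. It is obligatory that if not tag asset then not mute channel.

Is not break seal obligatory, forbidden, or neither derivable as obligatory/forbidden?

Premise 5 gives O(publish_request).
From O(publish_request) and premise 7, O(publish_request → inspect_dataset), we obtain O(inspect_dataset).
From O(inspect_dataset) and premise 9, O(inspect_dataset → ¬mute_channel), we obtain O(¬mute_channel).
Premise 6 is O(delete_sample → mute_channel); contrapositively O(¬mute_channel → ¬delete_sample). Since O(¬mute_channel) holds, K gives O(¬delete_sample).
Premise 3 is O(sign_ledger → delete_sample); contrapositively O(¬delete_sample → ¬sign_ledger). Since O(¬delete_sample) holds, K gives O(¬sign_ledger).
Premise 8 is O(¬break_seal → sign_ledger); contrapositively O(¬sign_ledger → break_seal). Since O(¬sign_ledger) holds, K gives O(break_seal).
Premises 1, 2, 4, 10 do not contribute to this derivation.
Thus O(break_seal), which is F(¬break_seal): ¬break_seal is forbidden.

Forbidden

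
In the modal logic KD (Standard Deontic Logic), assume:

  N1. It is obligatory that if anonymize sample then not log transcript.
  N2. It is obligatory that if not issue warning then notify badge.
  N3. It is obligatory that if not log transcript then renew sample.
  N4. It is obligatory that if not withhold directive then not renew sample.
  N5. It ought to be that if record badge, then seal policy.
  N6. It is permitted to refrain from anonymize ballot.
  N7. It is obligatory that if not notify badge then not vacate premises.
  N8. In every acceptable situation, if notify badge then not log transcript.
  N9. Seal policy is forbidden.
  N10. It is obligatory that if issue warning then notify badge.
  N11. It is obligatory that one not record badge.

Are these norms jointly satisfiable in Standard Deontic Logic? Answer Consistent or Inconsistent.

Premise 5 is O(record_badge → seal_policy), but O(record_badge) is not derivable from the premises, so it does not yield O(seal_policy).
So O(seal_policy) is not derivable, and the apparent clash with O(¬seal_policy) does not arise.
A world satisfying every obligation exists (e.g. anonymize_ballot=false, anonymize_sample=false, issue_warning=false, log_transcript=false, notify_badge=true, record_badge=false, renew_sample=true, seal_policy=false, vacate_premises=false, withhold_directive=true); no atom is both obligatory and forbidden, so the set is consistent.

Consistent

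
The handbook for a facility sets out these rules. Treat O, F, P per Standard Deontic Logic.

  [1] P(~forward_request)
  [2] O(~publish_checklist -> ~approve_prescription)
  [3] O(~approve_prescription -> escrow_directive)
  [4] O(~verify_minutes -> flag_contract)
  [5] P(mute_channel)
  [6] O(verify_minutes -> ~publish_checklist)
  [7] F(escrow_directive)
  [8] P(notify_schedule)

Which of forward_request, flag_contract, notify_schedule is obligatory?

F(escrow_directive) at premise 7 means O(~escrow_directive).
The contrapositive of premise 3 (O(~approve_prescription -> escrow_directive)) is O(~escrow_directive -> approve_prescription), and O(~escrow_directive) is already established, so O(approve_prescription).
The contrapositive of premise 2 (O(~publish_checklist -> ~approve_prescription)) is O(approve_prescription -> publish_checklist), and O(approve_prescription) is already established, so O(publish_checklist).
Premise 6 is O(verify_minutes -> ~publish_checklist); contrapositively O(publish_checklist -> ~verify_minutes). Since O(publish_checklist) holds, K gives O(~verify_minutes).
Premise 4 is O(~verify_minutes -> flag_contract); since O(~verify_minutes), deontic closure gives O(flag_contract).
So O(flag_contract) holds — flag_contract is obligatory. None of the other listed options is made obligatory by any chain of premises.

flag_contract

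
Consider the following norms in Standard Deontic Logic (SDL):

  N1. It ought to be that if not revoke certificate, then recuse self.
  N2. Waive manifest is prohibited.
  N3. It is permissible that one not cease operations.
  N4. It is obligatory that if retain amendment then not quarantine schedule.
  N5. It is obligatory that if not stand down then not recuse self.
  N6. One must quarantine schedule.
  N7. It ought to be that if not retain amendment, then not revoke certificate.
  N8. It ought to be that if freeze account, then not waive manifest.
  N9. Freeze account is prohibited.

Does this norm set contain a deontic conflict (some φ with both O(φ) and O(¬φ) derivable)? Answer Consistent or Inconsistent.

Consistent

Premise 8 is O(freeze_account → ¬waive_manifest); even if O(¬waive_manifest) held, inferring O(freeze_account) would be affirming the consequent — invalid.
So O(freeze_account) is not derivable, and the apparent clash with O(¬freeze_account) does not arise.
A world satisfying every obligation exists (e.g. cease_operations=false, freeze_account=false, quarantine_schedule=true, recuse_self=true, retain_amendment=false, revoke_certificate=false, stand_down=true, waive_manifest=false); no atom is both obligatory and forbidden, so the set is consistent.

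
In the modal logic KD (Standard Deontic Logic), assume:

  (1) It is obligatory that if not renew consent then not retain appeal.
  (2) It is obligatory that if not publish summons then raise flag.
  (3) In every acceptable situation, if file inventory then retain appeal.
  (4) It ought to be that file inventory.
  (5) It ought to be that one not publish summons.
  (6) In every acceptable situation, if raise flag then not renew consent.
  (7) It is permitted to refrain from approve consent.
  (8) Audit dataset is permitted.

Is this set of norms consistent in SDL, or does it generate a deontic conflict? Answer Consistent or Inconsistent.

Inconsistent

Premise 4 states O(file_inventory) outright.
Premise 3 is O(file_inventory → retain_appeal); since O(file_inventory), deontic closure gives O(retain_appeal).
Premise 1, O(¬renew_consent → ¬retain_appeal), contraposes to O(retain_appeal → renew_consent); with O(retain_appeal) we get O(renew_consent).
The contrapositive of premise 6 (O(raise_flag → ¬renew_consent)) is O(renew_consent → ¬raise_flag), and O(renew_consent) is already established, so O(¬raise_flag).
The contrapositive of premise 2 (O(¬publish_summons → raise_flag)) is O(¬raise_flag → publish_summons), and O(¬raise_flag) is already established, so O(publish_summons).
But premise 5 directly asserts O(¬publish_summons).
We now have both O(publish_summons) and O(¬publish_summons) — publish_summons is simultaneously obligatory and forbidden, violating the D-axiom.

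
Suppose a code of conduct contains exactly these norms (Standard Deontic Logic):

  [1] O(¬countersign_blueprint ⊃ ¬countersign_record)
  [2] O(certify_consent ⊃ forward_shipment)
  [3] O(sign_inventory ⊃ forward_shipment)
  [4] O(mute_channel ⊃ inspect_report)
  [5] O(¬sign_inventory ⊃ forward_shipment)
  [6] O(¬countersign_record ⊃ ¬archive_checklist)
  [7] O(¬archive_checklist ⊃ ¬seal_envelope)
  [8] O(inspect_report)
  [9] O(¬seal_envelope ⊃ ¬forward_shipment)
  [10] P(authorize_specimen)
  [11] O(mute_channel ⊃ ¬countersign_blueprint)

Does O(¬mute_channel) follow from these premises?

Premises 3 and 5 cover both cases: O(sign_inventory ⊃ forward_shipment) and O(¬sign_inventory ⊃ forward_shipment). Since sign_inventory ∨ ¬sign_inventory is a tautology, O(forward_shipment) follows.
Premise 9 is O(¬seal_envelope ⊃ ¬forward_shipment); contrapositively O(forward_shipment ⊃ seal_envelope). Since O(forward_shipment) holds, K gives O(seal_envelope).
The contrapositive of premise 7 (O(¬archive_checklist ⊃ ¬seal_envelope)) is O(seal_envelope ⊃ archive_checklist), and O(seal_envelope) is already established, so O(archive_checklist).
Premise 6, O(¬countersign_record ⊃ ¬archive_checklist), contraposes to O(archive_checklist ⊃ countersign_record); with O(archive_checklist) we get O(countersign_record).
Premise 1, O(¬countersign_blueprint ⊃ ¬countersign_record), contraposes to O(countersign_record ⊃ countersign_blueprint); with O(countersign_record) we get O(countersign_blueprint).
Premise 11, O(mute_channel ⊃ ¬countersign_blueprint), contraposes to O(countersign_blueprint ⊃ ¬mute_channel); with O(countersign_blueprint) we get O(¬mute_channel).
Premises 2, 4, 8, 10 do not contribute to this derivation.
So O(¬mute_channel) follows.

Yes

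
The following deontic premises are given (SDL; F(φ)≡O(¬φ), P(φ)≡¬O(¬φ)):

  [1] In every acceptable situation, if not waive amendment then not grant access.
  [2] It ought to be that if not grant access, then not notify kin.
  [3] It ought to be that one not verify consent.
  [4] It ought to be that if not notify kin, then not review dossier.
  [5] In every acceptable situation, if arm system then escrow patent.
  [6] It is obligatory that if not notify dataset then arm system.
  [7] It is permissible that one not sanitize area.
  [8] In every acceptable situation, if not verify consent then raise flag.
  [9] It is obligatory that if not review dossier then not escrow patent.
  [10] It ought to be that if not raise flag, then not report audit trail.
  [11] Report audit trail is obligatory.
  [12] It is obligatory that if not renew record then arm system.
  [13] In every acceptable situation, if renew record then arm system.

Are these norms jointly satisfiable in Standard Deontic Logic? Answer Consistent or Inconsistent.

Premise 10 is O(¬raise_flag → ¬report_audit_trail), but O(¬raise_flag) is not derivable from the premises, so it does not yield O(¬report_audit_trail).
So O(¬report_audit_trail) is not derivable, and the apparent clash with O(report_audit_trail) does not arise.
A world satisfying every obligation exists (e.g. arm_system=true, escrow_patent=true, grant_access=true, notify_dataset=false, notify_kin=true, raise_flag=true, renew_record=false, report_audit_trail=true, review_dossier=true, sanitize_area=false, verify_consent=false, waive_amendment=true); no atom is both obligatory and forbidden, so the set is consistent.

Consistent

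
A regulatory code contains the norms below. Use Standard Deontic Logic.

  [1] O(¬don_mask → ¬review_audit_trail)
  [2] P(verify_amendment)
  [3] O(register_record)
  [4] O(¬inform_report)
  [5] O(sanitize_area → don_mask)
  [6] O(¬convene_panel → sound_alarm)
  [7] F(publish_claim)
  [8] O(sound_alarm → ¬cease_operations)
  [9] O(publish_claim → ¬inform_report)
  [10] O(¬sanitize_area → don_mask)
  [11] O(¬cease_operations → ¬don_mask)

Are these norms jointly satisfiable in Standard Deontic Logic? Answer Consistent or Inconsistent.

Consistent

Premise 9 is O(publish_claim → ¬inform_report); even if O(¬inform_report) held, inferring O(publish_claim) would be affirming the consequent — invalid.
So O(publish_claim) is not derivable, and the apparent clash with O(¬publish_claim) does not arise.
A world satisfying every obligation exists (e.g. cease_operations=true, convene_panel=true, don_mask=true, inform_report=false, publish_claim=false, register_record=true, review_audit_trail=false, sanitize_area=false, sound_alarm=false, verify_amendment=false); no atom is both obligatory and forbidden, so the set is consistent.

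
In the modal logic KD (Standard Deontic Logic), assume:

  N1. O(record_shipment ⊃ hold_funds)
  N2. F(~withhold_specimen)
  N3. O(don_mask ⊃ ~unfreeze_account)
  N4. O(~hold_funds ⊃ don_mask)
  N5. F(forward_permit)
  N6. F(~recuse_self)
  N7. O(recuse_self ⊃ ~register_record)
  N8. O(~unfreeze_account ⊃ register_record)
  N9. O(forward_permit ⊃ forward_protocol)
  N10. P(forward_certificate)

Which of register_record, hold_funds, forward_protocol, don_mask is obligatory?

F(~recuse_self) at premise 6 means O(recuse_self).
Applying K to premise 7 (O(recuse_self ⊃ ~register_record)) and O(recuse_self) yields O(~register_record).
Premise 8 is O(~unfreeze_account ⊃ register_record); contrapositively O(~register_record ⊃ unfreeze_account). Since O(~register_record) holds, K gives O(unfreeze_account).
Premise 3 is O(don_mask ⊃ ~unfreeze_account); contrapositively O(unfreeze_account ⊃ ~don_mask). Since O(unfreeze_account) holds, K gives O(~don_mask).
The contrapositive of premise 4 (O(~hold_funds ⊃ don_mask)) is O(~don_mask ⊃ hold_funds), and O(~don_mask) is already established, so O(hold_funds).
So O(hold_funds) holds — hold_funds is obligatory. None of the other listed options is made obligatory by any chain of premises.

hold_funds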